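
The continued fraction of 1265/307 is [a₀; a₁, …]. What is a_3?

2

1265 = 4·307 + 37   →  a_0 = 4
307 = 8·37 + 11   →  a_1 = 8
37 = 3·11 + 4   →  a_2 = 3
11 = 2·4 + 3   →  a_3 = 2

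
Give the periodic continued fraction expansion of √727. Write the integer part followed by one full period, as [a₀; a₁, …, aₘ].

a₀ = ⌊√727⌋ = 26.
With m₀=0, d₀=1 and mₖ₊₁ = dₖaₖ − mₖ, dₖ₊₁ = (n − mₖ₊₁²)/dₖ, aₖ₊₁ = ⌊(a₀+mₖ₊₁)/dₖ₊₁⌋:
  k=1: m=26, d=51, a=1
  k=2: m=25, d=2, a=25
  k=3: m=25, d=51, a=1
  k=4: m=26, d=1, a=52
d=1 and a=2a₀=52 at k=4, so the next step gives (m, d) = (26, 51) again — its k=1 value — and the period has length 4.

[26; 1, 25, 1, 52]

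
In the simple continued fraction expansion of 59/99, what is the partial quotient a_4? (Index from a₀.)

59 = 0·99 + 59   →  a_0 = 0
99 = 1·59 + 40   →  a_1 = 1
59 = 1·40 + 19   →  a_2 = 1
40 = 2·19 + 2   →  a_3 = 2
19 = 9·2 + 1   →  a_4 = 9

9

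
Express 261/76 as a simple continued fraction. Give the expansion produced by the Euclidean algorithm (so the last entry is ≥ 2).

[3; 2, 3, 3, 3]

261 = 3×76 + 33
76 = 2×33 + 10
33 = 3×10 + 3
10 = 3×3 + 1
3 = 3×1 + 0  (stop)
So 261/76 = [3; 2, 3, 3, 3].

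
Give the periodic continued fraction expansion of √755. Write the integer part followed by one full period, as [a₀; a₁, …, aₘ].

a₀ = ⌊√755⌋ = 27.
With m₀=0, d₀=1 and mₖ₊₁ = dₖaₖ − mₖ, dₖ₊₁ = (n − mₖ₊₁²)/dₖ, aₖ₊₁ = ⌊(a₀+mₖ₊₁)/dₖ₊₁⌋:
  k=1: m=27, d=26, a=2
  k=2: m=25, d=5, a=10
  k=3: m=25, d=26, a=2
  k=4: m=27, d=1, a=54
d=1 and a=2a₀=54 at k=4, so the next step gives (m, d) = (27, 26) again — its k=1 value — and the period has length 4.

[27; 2, 10, 2, 54]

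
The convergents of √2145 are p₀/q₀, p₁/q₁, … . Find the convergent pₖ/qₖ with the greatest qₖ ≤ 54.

√2145 = [46; 3, 5, 2, 5, 3, 92, …] (period length 6).
Convergents:
  p_0/q_0 = 46/1
  p_1/q_1 = 139/3
  p_2/q_2 = 741/16
  p_3/q_3 = 1621/35
  p_4/q_4 = 8846/191
q_3 = 35 ≤ 54 < 191 = q_4, so the answer is 1621/35.

1621/35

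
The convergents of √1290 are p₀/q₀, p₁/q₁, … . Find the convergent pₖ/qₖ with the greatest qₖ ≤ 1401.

30996/863

√1290 = [35; 1, 10, 1, 70, …] (period length 4).
Convergents:
  p_0/q_0 = 35/1
  p_1/q_1 = 36/1
  p_2/q_2 = 395/11
  p_3/q_3 = 431/12
  p_4/q_4 = 30565/851
  p_5/q_5 = 30996/863
  p_6/q_6 = 340525/9481
q_5 = 863 ≤ 1401 < 9481 = q_6, so the answer is 30996/863.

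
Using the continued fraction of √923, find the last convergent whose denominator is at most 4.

√923 = [30; 2, 1, 1, 1, 2, 60, …] (period length 6).
Convergents:
  p_0/q_0 = 30/1
  p_1/q_1 = 61/2
  p_2/q_2 = 91/3
  p_3/q_3 = 152/5
q_2 = 3 ≤ 4 < 5 = q_3, so the answer is 91/3.

91/3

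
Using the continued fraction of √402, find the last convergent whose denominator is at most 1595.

16060/801

√402 = [20; 20, 40, …] (period length 2).
Convergents:
  p_0/q_0 = 20/1
  p_1/q_1 = 401/20
  p_2/q_2 = 16060/801
  p_3/q_3 = 321601/16040
q_2 = 801 ≤ 1595 < 16040 = q_3, so the answer is 16060/801.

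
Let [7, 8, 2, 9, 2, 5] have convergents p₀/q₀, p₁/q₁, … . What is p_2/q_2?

121/17

Using pₖ = aₖpₖ₋₁ + pₖ₋₂, qₖ = aₖqₖ₋₁ + qₖ₋₂ (with p₋₁=1, p₋₂=0, q₋₁=0, q₋₂=1):
  k=0: a=7, p=7, q=1
  k=1: a=8, p=57, q=8
  k=2: a=2, p=121, q=17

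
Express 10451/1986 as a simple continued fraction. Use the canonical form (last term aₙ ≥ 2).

10451 = 5×1986 + 521
1986 = 3×521 + 423
521 = 1×423 + 98
423 = 4×98 + 31
98 = 3×31 + 5
31 = 6×5 + 1
5 = 5×1 + 0  (stop)
So 10451/1986 = [5; 3, 1, 4, 3, 6, 5].

[5; 3, 1, 4, 3, 6, 5]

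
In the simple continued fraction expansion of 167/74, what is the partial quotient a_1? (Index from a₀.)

3

167 = 2·74 + 19   →  a_0 = 2
74 = 3·19 + 17   →  a_1 = 3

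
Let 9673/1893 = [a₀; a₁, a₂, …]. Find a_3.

9673 = 5·1893 + 208   →  a_0 = 5
1893 = 9·208 + 21   →  a_1 = 9
208 = 9·21 + 19   →  a_2 = 9
21 = 1·19 + 2   →  a_3 = 1

1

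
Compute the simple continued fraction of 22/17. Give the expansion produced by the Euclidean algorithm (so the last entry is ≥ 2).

[1; 3, 2, 2]

22 = 1*17 + 5
17 = 3*5 + 2
5 = 2*2 + 1
2 = 2*1 + 0  (stop)
So 22/17 = [1; 3, 2, 2].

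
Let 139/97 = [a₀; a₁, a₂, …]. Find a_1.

2

139 = 1·97 + 42   →  a_0 = 1
97 = 2·42 + 13   →  a_1 = 2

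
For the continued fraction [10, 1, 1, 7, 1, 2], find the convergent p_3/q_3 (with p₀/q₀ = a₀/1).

Using pₖ = aₖpₖ₋₁ + pₖ₋₂, qₖ = aₖqₖ₋₁ + qₖ₋₂ (with p₋₁=1, p₋₂=0, q₋₁=0, q₋₂=1):
  k=0: a=10, p=10, q=1
  k=1: a=1, p=11, q=1
  k=2: a=1, p=21, q=2
  k=3: a=7, p=158, q=15

158/15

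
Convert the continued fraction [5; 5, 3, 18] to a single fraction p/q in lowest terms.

Using pₖ = aₖpₖ₋₁ + pₖ₋₂ and qₖ = aₖqₖ₋₁ + qₖ₋₂:
  k=0: a=5, p=5, q=1
  k=1: a=5, p=26, q=5
  k=2: a=3, p=83, q=16
  k=3: a=18, p=1520, q=293

1520/293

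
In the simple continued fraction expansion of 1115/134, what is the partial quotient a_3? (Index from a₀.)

1

1115 = 8·134 + 43   →  a_0 = 8
134 = 3·43 + 5   →  a_1 = 3
43 = 8·5 + 3   →  a_2 = 8
5 = 1·3 + 2   →  a_3 = 1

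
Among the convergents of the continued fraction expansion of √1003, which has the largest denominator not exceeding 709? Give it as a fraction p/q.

√1003 = [31; 1, 2, 31, 2, 1, 62, …] (period length 6).
Convergents:
  p_0/q_0 = 31/1
  p_1/q_1 = 32/1
  p_2/q_2 = 95/3
  p_3/q_3 = 2977/94
  p_4/q_4 = 6049/191
  p_5/q_5 = 9026/285
  p_6/q_6 = 565661/17861
q_5 = 285 ≤ 709 < 17861 = q_6, so the answer is 9026/285.

9026/285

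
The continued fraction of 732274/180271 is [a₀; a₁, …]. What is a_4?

11

732274 = 4·180271 + 11190   →  a_0 = 4
180271 = 16·11190 + 1231   →  a_1 = 16
11190 = 9·1231 + 111   →  a_2 = 9
1231 = 11·111 + 10   →  a_3 = 11
111 = 11·10 + 1   →  a_4 = 11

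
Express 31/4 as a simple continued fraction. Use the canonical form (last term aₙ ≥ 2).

[7; 1, 3]

31 = 7·4 + 3
4 = 1·3 + 1
3 = 3·1 + 0  (stop)
So 31/4 = [7; 1, 3].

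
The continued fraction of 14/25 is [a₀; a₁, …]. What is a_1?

14 = 0·25 + 14   →  a_0 = 0
25 = 1·14 + 11   →  a_1 = 1

1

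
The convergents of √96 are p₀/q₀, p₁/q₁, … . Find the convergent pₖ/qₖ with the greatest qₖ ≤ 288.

√96 = [9; 1, 3, 1, 18, …] (period length 4).
Convergents:
  p_0/q_0 = 9/1
  p_1/q_1 = 10/1
  p_2/q_2 = 39/4
  p_3/q_3 = 49/5
  p_4/q_4 = 921/94
  p_5/q_5 = 970/99
  p_6/q_6 = 3831/391
q_5 = 99 ≤ 288 < 391 = q_6, so the answer is 970/99.

970/99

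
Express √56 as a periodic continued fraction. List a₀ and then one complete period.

[7; 2, 14]

a₀ = ⌊√56⌋ = 7.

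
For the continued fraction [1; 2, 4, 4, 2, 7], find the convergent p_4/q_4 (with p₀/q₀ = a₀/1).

123/85

Using pₖ = aₖpₖ₋₁ + pₖ₋₂, qₖ = aₖqₖ₋₁ + qₖ₋₂ (with p₋₁=1, p₋₂=0, q₋₁=0, q₋₂=1):
  k=0: a=1, p=1, q=1
  k=1: a=2, p=3, q=2
  k=2: a=4, p=13, q=9
  k=3: a=4, p=55, q=38
  k=4: a=2, p=123, q=85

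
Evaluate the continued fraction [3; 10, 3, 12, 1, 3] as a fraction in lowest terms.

Using pₖ = aₖpₖ₋₁ + pₖ₋₂ and qₖ = aₖqₖ₋₁ + qₖ₋₂:
  k=0: a=3, p=3, q=1
  k=1: a=10, p=31, q=10
  k=2: a=3, p=96, q=31
  k=3: a=12, p=1183, q=382
  k=4: a=1, p=1279, q=413
  k=5: a=3, p=5020, q=1621

5020/1621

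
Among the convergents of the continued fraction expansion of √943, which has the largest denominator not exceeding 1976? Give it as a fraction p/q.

45479/1481

√943 = [30; 1, 2, 2, 2, 1, 60, …] (period length 6).
Convergents:
  p_0/q_0 = 30/1
  p_1/q_1 = 31/1
  p_2/q_2 = 92/3
  p_3/q_3 = 215/7
  p_4/q_4 = 522/17
  p_5/q_5 = 737/24
  p_6/q_6 = 44742/1457
  p_7/q_7 = 45479/1481
  p_8/q_8 = 135700/4419
q_7 = 1481 ≤ 1976 < 4419 = q_8, so the answer is 45479/1481.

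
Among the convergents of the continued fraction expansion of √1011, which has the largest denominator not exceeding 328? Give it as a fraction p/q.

8426/265

√1011 = [31; 1, 3, 1, 9, 1, 3, 1, 62, …] (period length 8).
Convergents:
  p_0/q_0 = 31/1
  p_1/q_1 = 32/1
  p_2/q_2 = 127/4
  p_3/q_3 = 159/5
  p_4/q_4 = 1558/49
  p_5/q_5 = 1717/54
  p_6/q_6 = 6709/211
  p_7/q_7 = 8426/265
  p_8/q_8 = 529121/16641
q_7 = 265 ≤ 328 < 16641 = q_8, so the answer is 8426/265.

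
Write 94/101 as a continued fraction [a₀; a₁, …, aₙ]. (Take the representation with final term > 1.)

94 = 0·101 + 94
101 = 1·94 + 7
94 = 13·7 + 3
7 = 2·3 + 1
3 = 3·1 + 0  (stop)
So 94/101 = [0; 1, 13, 2, 3].

[0; 1, 13, 2, 3]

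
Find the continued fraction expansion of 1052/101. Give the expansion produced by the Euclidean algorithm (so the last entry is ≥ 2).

[10; 2, 2, 2, 8]

1052 = 10*101 + 42
101 = 2*42 + 17
42 = 2*17 + 8
17 = 2*8 + 1
8 = 8*1 + 0  (stop)
So 1052/101 = [10; 2, 2, 2, 8].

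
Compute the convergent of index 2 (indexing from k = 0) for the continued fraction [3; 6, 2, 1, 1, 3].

Using pₖ = aₖpₖ₋₁ + pₖ₋₂, qₖ = aₖqₖ₋₁ + qₖ₋₂ (with p₋₁=1, p₋₂=0, q₋₁=0, q₋₂=1):
  k=0: a=3, p=3, q=1
  k=1: a=6, p=19, q=6
  k=2: a=2, p=41, q=13

41/13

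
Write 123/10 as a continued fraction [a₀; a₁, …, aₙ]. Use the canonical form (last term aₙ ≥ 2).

[12; 3, 3]

123 = 12*10 + 3
10 = 3*3 + 1
3 = 3*1 + 0  (stop)
So 123/10 = [12; 3, 3].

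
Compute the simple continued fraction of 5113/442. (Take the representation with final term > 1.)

5113 = 11·442 + 251
442 = 1·251 + 191
251 = 1·191 + 60
191 = 3·60 + 11
60 = 5·11 + 5
11 = 2·5 + 1
5 = 5·1 + 0  (stop)
So 5113/442 = [11; 1, 1, 3, 5, 2, 5].

[11; 1, 1, 3, 5, 2, 5]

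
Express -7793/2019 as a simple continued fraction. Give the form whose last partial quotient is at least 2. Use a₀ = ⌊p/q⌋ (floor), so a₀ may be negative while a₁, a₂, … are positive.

[-4; 7, 7, 2, 4, 4]

-7793 = -4*2019 + 283
2019 = 7*283 + 38
283 = 7*38 + 17
38 = 2*17 + 4
17 = 4*4 + 1
4 = 4*1 + 0  (stop)
So -7793/2019 = [-4; 7, 7, 2, 4, 4].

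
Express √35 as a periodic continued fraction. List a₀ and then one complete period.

a₀ = ⌊√35⌋ = 5.
With m₀=0, d₀=1 and mₖ₊₁ = dₖaₖ − mₖ, dₖ₊₁ = (n − mₖ₊₁²)/dₖ, aₖ₊₁ = ⌊(a₀+mₖ₊₁)/dₖ₊₁⌋:
  k=1: m=5, d=10, a=1
  k=2: m=5, d=1, a=10
d=1 and a=2a₀=10 at k=2, so the next step gives (m, d) = (5, 10) again — its k=1 value — and the period has length 2.

[5; 1, 10]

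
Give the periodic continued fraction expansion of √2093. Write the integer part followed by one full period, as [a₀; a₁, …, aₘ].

[45; 1, 2, 1, 90]

a₀ = ⌊√2093⌋ = 45.
With m₀=0, d₀=1 and mₖ₊₁ = dₖaₖ − mₖ, dₖ₊₁ = (n − mₖ₊₁²)/dₖ, aₖ₊₁ = ⌊(a₀+mₖ₊₁)/dₖ₊₁⌋:
  k=1: m=45, d=68, a=1
  k=2: m=23, d=23, a=2
  k=3: m=23, d=68, a=1
  k=4: m=45, d=1, a=90
d=1 and a=2a₀=90 at k=4, so the next step gives (m, d) = (45, 68) again — its k=1 value — and the period has length 4.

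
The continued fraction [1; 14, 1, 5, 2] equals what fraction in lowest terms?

206/193

Using pₖ = aₖpₖ₋₁ + pₖ₋₂ and qₖ = aₖqₖ₋₁ + qₖ₋₂:
  k=0: a=1, p=1, q=1
  k=1: a=14, p=15, q=14
  k=2: a=1, p=16, q=15
  k=3: a=5, p=95, q=89
  k=4: a=2, p=206, q=193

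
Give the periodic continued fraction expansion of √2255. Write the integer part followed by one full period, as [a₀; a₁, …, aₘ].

[47; 2, 18, 2, 94]

a₀ = ⌊√2255⌋ = 47.
With m₀=0, d₀=1 and mₖ₊₁ = dₖaₖ − mₖ, dₖ₊₁ = (n − mₖ₊₁²)/dₖ, aₖ₊₁ = ⌊(a₀+mₖ₊₁)/dₖ₊₁⌋:
  k=1: m=47, d=46, a=2
  k=2: m=45, d=5, a=18
  k=3: m=45, d=46, a=2
  k=4: m=47, d=1, a=94
d=1 and a=2a₀=94 at k=4, so the next step gives (m, d) = (47, 46) again — its k=1 value — and the period has length 4.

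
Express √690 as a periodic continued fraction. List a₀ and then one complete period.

a₀ = ⌊√690⌋ = 26.
With m₀=0, d₀=1 and mₖ₊₁ = dₖaₖ − mₖ, dₖ₊₁ = (n − mₖ₊₁²)/dₖ, aₖ₊₁ = ⌊(a₀+mₖ₊₁)/dₖ₊₁⌋:
  k=1: m=26, d=14, a=3
  k=2: m=16, d=31, a=1
  k=3: m=15, d=15, a=2
  k=4: m=15, d=31, a=1
  k=5: m=16, d=14, a=3
  k=6: m=26, d=1, a=52
d=1 and a=2a₀=52 at k=6, so the next step gives (m, d) = (26, 14) again — its k=1 value — and the period has length 6.

[26; 3, 1, 2, 1, 3, 52]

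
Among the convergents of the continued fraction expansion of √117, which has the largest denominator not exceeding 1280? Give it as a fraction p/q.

13510/1249

√117 = [10; 1, 4, 2, 4, 1, 20, …] (period length 6).
Convergents:
  p_0/q_0 = 10/1
  p_1/q_1 = 11/1
  p_2/q_2 = 54/5
  p_3/q_3 = 119/11
  p_4/q_4 = 530/49
  p_5/q_5 = 649/60
  p_6/q_6 = 13510/1249
  p_7/q_7 = 14159/1309
q_6 = 1249 ≤ 1280 < 1309 = q_7, so the answer is 13510/1249.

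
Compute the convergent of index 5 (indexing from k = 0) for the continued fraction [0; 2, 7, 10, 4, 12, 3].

3563/7628

Using pₖ = aₖpₖ₋₁ + pₖ₋₂, qₖ = aₖqₖ₋₁ + qₖ₋₂ (with p₋₁=1, p₋₂=0, q₋₁=0, q₋₂=1):
  k=0: a=0, p=0, q=1
  k=1: a=2, p=1, q=2
  k=2: a=7, p=7, q=15
  k=3: a=10, p=71, q=152
  k=4: a=4, p=291, q=623
  k=5: a=12, p=3563, q=7628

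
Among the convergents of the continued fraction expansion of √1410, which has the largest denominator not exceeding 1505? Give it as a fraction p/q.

55987/1491

√1410 = [37; 1, 1, 4, 1, 1, 74, …] (period length 6).
Convergents:
  p_0/q_0 = 37/1
  p_1/q_1 = 38/1
  p_2/q_2 = 75/2
  p_3/q_3 = 338/9
  p_4/q_4 = 413/11
  p_5/q_5 = 751/20
  p_6/q_6 = 55987/1491
  p_7/q_7 = 56738/1511
q_6 = 1491 ≤ 1505 < 1511 = q_7, so the answer is 55987/1491.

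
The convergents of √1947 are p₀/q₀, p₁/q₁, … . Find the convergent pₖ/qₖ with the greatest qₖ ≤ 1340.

√1947 = [44; 8, 88, …] (period length 2).
Convergents:
  p_0/q_0 = 44/1
  p_1/q_1 = 353/8
  p_2/q_2 = 31108/705
  p_3/q_3 = 249217/5648
q_2 = 705 ≤ 1340 < 5648 = q_3, so the answer is 31108/705.

31108/705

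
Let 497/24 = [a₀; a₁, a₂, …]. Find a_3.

497 = 20·24 + 17   →  a_0 = 20
24 = 1·17 + 7   →  a_1 = 1
17 = 2·7 + 3   →  a_2 = 2
7 = 2·3 + 1   →  a_3 = 2

2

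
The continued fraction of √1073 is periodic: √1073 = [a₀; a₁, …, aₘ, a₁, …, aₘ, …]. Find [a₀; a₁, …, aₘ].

[32; 1, 3, 9, 9, 3, 1, 64]

a₀ = ⌊√1073⌋ = 32.
With m₀=0, d₀=1 and mₖ₊₁ = dₖaₖ − mₖ, dₖ₊₁ = (n − mₖ₊₁²)/dₖ, aₖ₊₁ = ⌊(a₀+mₖ₊₁)/dₖ₊₁⌋:
  k=1: m=32, d=49, a=1
  k=2: m=17, d=16, a=3
  k=3: m=31, d=7, a=9
  k=4: m=32, d=7, a=9
  k=5: m=31, d=16, a=3
  k=6: m=17, d=49, a=1
  k=7: m=32, d=1, a=64
d=1 and a=2a₀=64 at k=7, so the next step gives (m, d) = (32, 49) again — its k=1 value — and the period has length 7.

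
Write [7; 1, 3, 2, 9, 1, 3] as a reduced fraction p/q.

Fold from the inside: start with 3/1.
  1 + 1/3 = 4/3
  9 + 3/4 = 39/4
  2 + 4/39 = 82/39
  3 + 39/82 = 285/82
  1 + 82/285 = 367/285
  7 + 285/367 = 2854/367

2854/367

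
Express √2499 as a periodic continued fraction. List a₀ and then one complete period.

a₀ = ⌊√2499⌋ = 49.
With m₀=0, d₀=1 and mₖ₊₁ = dₖaₖ − mₖ, dₖ₊₁ = (n − mₖ₊₁²)/dₖ, aₖ₊₁ = ⌊(a₀+mₖ₊₁)/dₖ₊₁⌋:
  k=1: m=49, d=98, a=1
  k=2: m=49, d=1, a=98
d=1 and a=2a₀=98 at k=2, so the next step gives (m, d) = (49, 98) again — its k=1 value — and the period has length 2.

[49; 1, 98]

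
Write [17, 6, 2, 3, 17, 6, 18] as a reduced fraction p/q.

Fold from the inside: start with 18/1.
  6 + 1/18 = 109/18
  17 + 18/109 = 1871/109
  3 + 109/1871 = 5722/1871
  2 + 1871/5722 = 13315/5722
  6 + 5722/13315 = 85612/13315
  17 + 13315/85612 = 1468719/85612

1468719/85612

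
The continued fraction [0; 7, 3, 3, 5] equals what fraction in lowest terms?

Using pₖ = aₖpₖ₋₁ + pₖ₋₂ and qₖ = aₖqₖ₋₁ + qₖ₋₂:
  k=0: a=0, p=0, q=1
  k=1: a=7, p=1, q=7
  k=2: a=3, p=3, q=22
  k=3: a=3, p=10, q=73
  k=4: a=5, p=53, q=387

53/387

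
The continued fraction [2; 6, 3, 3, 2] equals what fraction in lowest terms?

Using pₖ = aₖpₖ₋₁ + pₖ₋₂ and qₖ = aₖqₖ₋₁ + qₖ₋₂:
  k=0: a=2, p=2, q=1
  k=1: a=6, p=13, q=6
  k=2: a=3, p=41, q=19
  k=3: a=3, p=136, q=63
  k=4: a=2, p=313, q=145

313/145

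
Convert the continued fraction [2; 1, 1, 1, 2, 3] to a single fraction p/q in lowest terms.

71/27

Fold from the inside: start with 3/1.
  2 + 1/3 = 7/3
  1 + 3/7 = 10/7
  1 + 7/10 = 17/10
  1 + 10/17 = 27/17
  2 + 17/27 = 71/27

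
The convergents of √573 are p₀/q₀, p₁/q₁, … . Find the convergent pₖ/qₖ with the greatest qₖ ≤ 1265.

√573 = [23; 1, 14, 1, 46, …] (period length 4).
Convergents:
  p_0/q_0 = 23/1
  p_1/q_1 = 24/1
  p_2/q_2 = 359/15
  p_3/q_3 = 383/16
  p_4/q_4 = 17977/751
  p_5/q_5 = 18360/767
  p_6/q_6 = 275017/11489
q_5 = 767 ≤ 1265 < 11489 = q_6, so the answer is 18360/767.

18360/767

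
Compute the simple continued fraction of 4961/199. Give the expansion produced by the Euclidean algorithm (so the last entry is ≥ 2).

4961 = 24·199 + 185
199 = 1·185 + 14
185 = 13·14 + 3
14 = 4·3 + 2
3 = 1·2 + 1
2 = 2·1 + 0  (stop)
So 4961/199 = [24; 1, 13, 4, 1, 2].

[24; 1, 13, 4, 1, 2]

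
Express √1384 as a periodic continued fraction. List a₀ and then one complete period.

[37; 4, 1, 17, 1, 4, 74]

a₀ = ⌊√1384⌋ = 37.
With m₀=0, d₀=1 and mₖ₊₁ = dₖaₖ − mₖ, dₖ₊₁ = (n − mₖ₊₁²)/dₖ, aₖ₊₁ = ⌊(a₀+mₖ₊₁)/dₖ₊₁⌋:
  k=1: m=37, d=15, a=4
  k=2: m=23, d=57, a=1
  k=3: m=34, d=4, a=17
  k=4: m=34, d=57, a=1
  k=5: m=23, d=15, a=4
  k=6: m=37, d=1, a=74
d=1 and a=2a₀=74 at k=6, so the next step gives (m, d) = (37, 15) again — its k=1 value — and the period has length 6.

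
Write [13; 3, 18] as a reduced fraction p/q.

733/55

Using pₖ = aₖpₖ₋₁ + pₖ₋₂ and qₖ = aₖqₖ₋₁ + qₖ₋₂:
  k=0: a=13, p=13, q=1
  k=1: a=3, p=40, q=3
  k=2: a=18, p=733, q=55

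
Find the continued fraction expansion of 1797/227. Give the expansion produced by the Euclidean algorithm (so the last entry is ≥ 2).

1797 = 7·227 + 208
227 = 1·208 + 19
208 = 10·19 + 18
19 = 1·18 + 1
18 = 18·1 + 0  (stop)
So 1797/227 = [7; 1, 10, 1, 18].

[7; 1, 10, 1, 18]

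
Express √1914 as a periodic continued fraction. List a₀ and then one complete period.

a₀ = ⌊√1914⌋ = 43.
With m₀=0, d₀=1 and mₖ₊₁ = dₖaₖ − mₖ, dₖ₊₁ = (n − mₖ₊₁²)/dₖ, aₖ₊₁ = ⌊(a₀+mₖ₊₁)/dₖ₊₁⌋:
  k=1: m=43, d=65, a=1
  k=2: m=22, d=22, a=2
  k=3: m=22, d=65, a=1
  k=4: m=43, d=1, a=86
d=1 and a=2a₀=86 at k=4, so the next step gives (m, d) = (43, 65) again — its k=1 value — and the period has length 4.

[43; 1, 2, 1, 86]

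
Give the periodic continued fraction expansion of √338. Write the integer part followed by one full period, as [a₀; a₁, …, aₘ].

a₀ = ⌊√338⌋ = 18.
With m₀=0, d₀=1 and mₖ₊₁ = dₖaₖ − mₖ, dₖ₊₁ = (n − mₖ₊₁²)/dₖ, aₖ₊₁ = ⌊(a₀+mₖ₊₁)/dₖ₊₁⌋:
  k=1: m=18, d=14, a=2
  k=2: m=10, d=17, a=1
  k=3: m=7, d=17, a=1
  k=4: m=10, d=14, a=2
  k=5: m=18, d=1, a=36
d=1 and a=2a₀=36 at k=5, so the next step gives (m, d) = (18, 14) again — its k=1 value — and the period has length 5.

[18; 2, 1, 1, 2, 36]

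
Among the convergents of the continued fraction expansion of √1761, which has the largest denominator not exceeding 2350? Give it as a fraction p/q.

√1761 = [41; 1, 26, 1, 82, …] (period length 4).
Convergents:
  p_0/q_0 = 41/1
  p_1/q_1 = 42/1
  p_2/q_2 = 1133/27
  p_3/q_3 = 1175/28
  p_4/q_4 = 97483/2323
  p_5/q_5 = 98658/2351
q_4 = 2323 ≤ 2350 < 2351 = q_5, so the answer is 97483/2323.

97483/2323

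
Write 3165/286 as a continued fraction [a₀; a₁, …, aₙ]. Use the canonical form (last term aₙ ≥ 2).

[11; 15, 19]

3165 = 11·286 + 19
286 = 15·19 + 1
19 = 19·1 + 0  (stop)
So 3165/286 = [11; 15, 19].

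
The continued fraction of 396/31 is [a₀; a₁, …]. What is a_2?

3

396 = 12·31 + 24   →  a_0 = 12
31 = 1·24 + 7   →  a_1 = 1
24 = 3·7 + 3   →  a_2 = 3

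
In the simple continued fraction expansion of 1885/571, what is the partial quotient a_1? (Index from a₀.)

3

1885 = 3·571 + 172   →  a_0 = 3
571 = 3·172 + 55   →  a_1 = 3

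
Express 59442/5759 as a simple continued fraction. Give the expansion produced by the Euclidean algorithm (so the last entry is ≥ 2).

59442 = 10*5759 + 1852
5759 = 3*1852 + 203
1852 = 9*203 + 25
203 = 8*25 + 3
25 = 8*3 + 1
3 = 3*1 + 0  (stop)
So 59442/5759 = [10; 3, 9, 8, 8, 3].

[10; 3, 9, 8, 8, 3]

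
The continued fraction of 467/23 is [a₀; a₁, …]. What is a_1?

3

467 = 20·23 + 7   →  a_0 = 20
23 = 3·7 + 2   →  a_1 = 3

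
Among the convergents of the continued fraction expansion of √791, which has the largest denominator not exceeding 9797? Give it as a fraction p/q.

√791 = [28; 8, 56, …] (period length 2).
Convergents:
  p_0/q_0 = 28/1
  p_1/q_1 = 225/8
  p_2/q_2 = 12628/449
  p_3/q_3 = 101249/3600
  p_4/q_4 = 5682572/202049
q_3 = 3600 ≤ 9797 < 202049 = q_4, so the answer is 101249/3600.

101249/3600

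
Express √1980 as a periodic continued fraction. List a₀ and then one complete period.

a₀ = ⌊√1980⌋ = 44.
With m₀=0, d₀=1 and mₖ₊₁ = dₖaₖ − mₖ, dₖ₊₁ = (n − mₖ₊₁²)/dₖ, aₖ₊₁ = ⌊(a₀+mₖ₊₁)/dₖ₊₁⌋:
  k=1: m=44, d=44, a=2
  k=2: m=44, d=1, a=88
d=1 and a=2a₀=88 at k=2, so the next step gives (m, d) = (44, 44) again — its k=1 value — and the period has length 2.

[44; 2, 88]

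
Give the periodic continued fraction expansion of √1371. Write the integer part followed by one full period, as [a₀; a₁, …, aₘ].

a₀ = ⌊√1371⌋ = 37.
With m₀=0, d₀=1 and mₖ₊₁ = dₖaₖ − mₖ, dₖ₊₁ = (n − mₖ₊₁²)/dₖ, aₖ₊₁ = ⌊(a₀+mₖ₊₁)/dₖ₊₁⌋:
  k=1: m=37, d=2, a=37
  k=2: m=37, d=1, a=74
d=1 and a=2a₀=74 at k=2, so the next step gives (m, d) = (37, 2) again — its k=1 value — and the period has length 2.

[37; 37, 74]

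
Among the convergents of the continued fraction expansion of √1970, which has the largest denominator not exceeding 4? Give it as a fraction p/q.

√1970 = [44; 2, 1, 1, 2, 88, …] (period length 5).
Convergents:
  p_0/q_0 = 44/1
  p_1/q_1 = 89/2
  p_2/q_2 = 133/3
  p_3/q_3 = 222/5
q_2 = 3 ≤ 4 < 5 = q_3, so the answer is 133/3.

133/3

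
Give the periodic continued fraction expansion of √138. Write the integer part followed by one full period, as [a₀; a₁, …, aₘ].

[11; 1, 2, 1, 22]

a₀ = ⌊√138⌋ = 11.
With m₀=0, d₀=1 and mₖ₊₁ = dₖaₖ − mₖ, dₖ₊₁ = (n − mₖ₊₁²)/dₖ, aₖ₊₁ = ⌊(a₀+mₖ₊₁)/dₖ₊₁⌋:
  k=1: m=11, d=17, a=1
  k=2: m=6, d=6, a=2
  k=3: m=6, d=17, a=1
  k=4: m=11, d=1, a=22
d=1 and a=2a₀=22 at k=4, so the next step gives (m, d) = (11, 17) again — its k=1 value — and the period has length 4.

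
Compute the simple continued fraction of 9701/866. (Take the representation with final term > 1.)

9701 = 11*866 + 175
866 = 4*175 + 166
175 = 1*166 + 9
166 = 18*9 + 4
9 = 2*4 + 1
4 = 4*1 + 0  (stop)
So 9701/866 = [11; 4, 1, 18, 2, 4].

[11; 4, 1, 18, 2, 4]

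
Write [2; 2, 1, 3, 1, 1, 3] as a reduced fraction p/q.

210/89

Fold from the inside: start with 3/1.
  1 + 1/3 = 4/3
  1 + 3/4 = 7/4
  3 + 4/7 = 25/7
  1 + 7/25 = 32/25
  2 + 25/32 = 89/32
  2 + 32/89 = 210/89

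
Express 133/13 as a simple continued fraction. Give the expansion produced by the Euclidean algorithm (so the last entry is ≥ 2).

[10; 4, 3]

133 = 10*13 + 3
13 = 4*3 + 1
3 = 3*1 + 0  (stop)
So 133/13 = [10; 4, 3].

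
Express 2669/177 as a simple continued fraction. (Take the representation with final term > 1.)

2669 = 15·177 + 14
177 = 12·14 + 9
14 = 1·9 + 5
9 = 1·5 + 4
5 = 1·4 + 1
4 = 4·1 + 0  (stop)
So 2669/177 = [15; 12, 1, 1, 1, 4].

[15; 12, 1, 1, 1, 4]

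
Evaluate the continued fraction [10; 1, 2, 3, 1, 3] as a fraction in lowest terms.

524/49

Fold from the inside: start with 3/1.
  1 + 1/3 = 4/3
  3 + 3/4 = 15/4
  2 + 4/15 = 34/15
  1 + 15/34 = 49/34
  10 + 34/49 = 524/49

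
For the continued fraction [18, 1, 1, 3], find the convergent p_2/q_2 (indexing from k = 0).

Using pₖ = aₖpₖ₋₁ + pₖ₋₂, qₖ = aₖqₖ₋₁ + qₖ₋₂ (with p₋₁=1, p₋₂=0, q₋₁=0, q₋₂=1):
  k=0: a=18, p=18, q=1
  k=1: a=1, p=19, q=1
  k=2: a=1, p=37, q=2

37/2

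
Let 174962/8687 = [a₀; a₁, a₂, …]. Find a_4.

174962 = 20·8687 + 1222   →  a_0 = 20
8687 = 7·1222 + 133   →  a_1 = 7
1222 = 9·133 + 25   →  a_2 = 9
133 = 5·25 + 8   →  a_3 = 5
25 = 3·8 + 1   →  a_4 = 3

3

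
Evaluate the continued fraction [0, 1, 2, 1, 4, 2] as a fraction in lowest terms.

31/42

Using pₖ = aₖpₖ₋₁ + pₖ₋₂ and qₖ = aₖqₖ₋₁ + qₖ₋₂:
  k=0: a=0, p=0, q=1
  k=1: a=1, p=1, q=1
  k=2: a=2, p=2, q=3
  k=3: a=1, p=3, q=4
  k=4: a=4, p=14, q=19
  k=5: a=2, p=31, q=42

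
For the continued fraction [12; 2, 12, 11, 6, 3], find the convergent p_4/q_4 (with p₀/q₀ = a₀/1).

21054/1687

Using pₖ = aₖpₖ₋₁ + pₖ₋₂, qₖ = aₖqₖ₋₁ + qₖ₋₂ (with p₋₁=1, p₋₂=0, q₋₁=0, q₋₂=1):
  k=0: a=12, p=12, q=1
  k=1: a=2, p=25, q=2
  k=2: a=12, p=312, q=25
  k=3: a=11, p=3457, q=277
  k=4: a=6, p=21054, q=1687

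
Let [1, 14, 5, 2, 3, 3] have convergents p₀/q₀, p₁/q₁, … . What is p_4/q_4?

577/539

Using pₖ = aₖpₖ₋₁ + pₖ₋₂, qₖ = aₖqₖ₋₁ + qₖ₋₂ (with p₋₁=1, p₋₂=0, q₋₁=0, q₋₂=1):
  k=0: a=1, p=1, q=1
  k=1: a=14, p=15, q=14
  k=2: a=5, p=76, q=71
  k=3: a=2, p=167, q=156
  k=4: a=3, p=577, q=539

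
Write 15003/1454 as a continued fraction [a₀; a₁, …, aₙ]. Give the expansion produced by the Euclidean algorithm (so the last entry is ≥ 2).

15003 = 10*1454 + 463
1454 = 3*463 + 65
463 = 7*65 + 8
65 = 8*8 + 1
8 = 8*1 + 0  (stop)
So 15003/1454 = [10; 3, 7, 8, 8].

[10; 3, 7, 8, 8]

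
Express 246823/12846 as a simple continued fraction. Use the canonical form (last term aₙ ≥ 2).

246823 = 19*12846 + 2749
12846 = 4*2749 + 1850
2749 = 1*1850 + 899
1850 = 2*899 + 52
899 = 17*52 + 15
52 = 3*15 + 7
15 = 2*7 + 1
7 = 7*1 + 0  (stop)
So 246823/12846 = [19; 4, 1, 2, 17, 3, 2, 7].

[19; 4, 1, 2, 17, 3, 2, 7]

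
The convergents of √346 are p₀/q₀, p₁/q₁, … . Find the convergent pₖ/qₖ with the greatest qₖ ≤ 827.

√346 = [18; 1, 1, 1, 1, 36, …] (period length 5).
Convergents:
  p_0/q_0 = 18/1
  p_1/q_1 = 19/1
  p_2/q_2 = 37/2
  p_3/q_3 = 56/3
  p_4/q_4 = 93/5
  p_5/q_5 = 3404/183
  p_6/q_6 = 3497/188
  p_7/q_7 = 6901/371
  p_8/q_8 = 10398/559
  p_9/q_9 = 17299/930
q_8 = 559 ≤ 827 < 930 = q_9, so the answer is 10398/559.

10398/559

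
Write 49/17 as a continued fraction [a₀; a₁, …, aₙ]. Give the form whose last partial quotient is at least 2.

[2; 1, 7, 2]

49 = 2*17 + 15
17 = 1*15 + 2
15 = 7*2 + 1
2 = 2*1 + 0  (stop)
So 49/17 = [2; 1, 7, 2].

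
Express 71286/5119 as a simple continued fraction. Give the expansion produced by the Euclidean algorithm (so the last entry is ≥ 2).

71286 = 13*5119 + 4739
5119 = 1*4739 + 380
4739 = 12*380 + 179
380 = 2*179 + 22
179 = 8*22 + 3
22 = 7*3 + 1
3 = 3*1 + 0  (stop)
So 71286/5119 = [13; 1, 12, 2, 8, 7, 3].

[13; 1, 12, 2, 8, 7, 3]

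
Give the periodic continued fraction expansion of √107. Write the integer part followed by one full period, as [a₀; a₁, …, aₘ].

[10; 2, 1, 9, 1, 2, 20]

a₀ = ⌊√107⌋ = 10.
With m₀=0, d₀=1 and mₖ₊₁ = dₖaₖ − mₖ, dₖ₊₁ = (n − mₖ₊₁²)/dₖ, aₖ₊₁ = ⌊(a₀+mₖ₊₁)/dₖ₊₁⌋:
  k=1: m=10, d=7, a=2
  k=2: m=4, d=13, a=1
  k=3: m=9, d=2, a=9
  k=4: m=9, d=13, a=1
  k=5: m=4, d=7, a=2
  k=6: m=10, d=1, a=20
d=1 and a=2a₀=20 at k=6, so the next step gives (m, d) = (10, 7) again — its k=1 value — and the period has length 6.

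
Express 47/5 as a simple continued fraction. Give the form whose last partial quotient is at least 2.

[9; 2, 2]

47 = 9*5 + 2
5 = 2*2 + 1
2 = 2*1 + 0  (stop)
So 47/5 = [9; 2, 2].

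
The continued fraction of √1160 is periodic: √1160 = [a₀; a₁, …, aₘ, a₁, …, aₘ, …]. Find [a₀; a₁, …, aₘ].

a₀ = ⌊√1160⌋ = 34.
With m₀=0, d₀=1 and mₖ₊₁ = dₖaₖ − mₖ, dₖ₊₁ = (n − mₖ₊₁²)/dₖ, aₖ₊₁ = ⌊(a₀+mₖ₊₁)/dₖ₊₁⌋:
  k=1: m=34, d=4, a=17
  k=2: m=34, d=1, a=68
d=1 and a=2a₀=68 at k=2, so the next step gives (m, d) = (34, 4) again — its k=1 value — and the period has length 2.

[34; 17, 68]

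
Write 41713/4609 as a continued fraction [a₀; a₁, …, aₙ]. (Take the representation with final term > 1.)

[9; 19, 1, 6, 2, 15]

41713 = 9*4609 + 232
4609 = 19*232 + 201
232 = 1*201 + 31
201 = 6*31 + 15
31 = 2*15 + 1
15 = 15*1 + 0  (stop)
So 41713/4609 = [9; 19, 1, 6, 2, 15].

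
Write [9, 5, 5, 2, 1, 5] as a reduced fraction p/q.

4339/472

Fold from the inside: start with 5/1.
  1 + 1/5 = 6/5
  2 + 5/6 = 17/6
  5 + 6/17 = 91/17
  5 + 17/91 = 472/91
  9 + 91/472 = 4339/472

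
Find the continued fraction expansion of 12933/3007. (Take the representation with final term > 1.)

[4; 3, 3, 10, 14, 2]

12933 = 4·3007 + 905
3007 = 3·905 + 292
905 = 3·292 + 29
292 = 10·29 + 2
29 = 14·2 + 1
2 = 2·1 + 0  (stop)
So 12933/3007 = [4; 3, 3, 10, 14, 2].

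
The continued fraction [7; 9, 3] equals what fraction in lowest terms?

Fold from the inside: start with 3/1.
  9 + 1/3 = 28/3
  7 + 3/28 = 199/28

199/28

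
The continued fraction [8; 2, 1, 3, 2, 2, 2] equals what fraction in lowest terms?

1229/147

Fold from the inside: start with 2/1.
  2 + 1/2 = 5/2
  2 + 2/5 = 12/5
  3 + 5/12 = 41/12
  1 + 12/41 = 53/41
  2 + 41/53 = 147/53
  8 + 53/147 = 1229/147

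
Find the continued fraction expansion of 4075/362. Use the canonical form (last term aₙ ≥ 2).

4075 = 11·362 + 93
362 = 3·93 + 83
93 = 1·83 + 10
83 = 8·10 + 3
10 = 3·3 + 1
3 = 3·1 + 0  (stop)
So 4075/362 = [11; 3, 1, 8, 3, 3].

[11; 3, 1, 8, 3, 3]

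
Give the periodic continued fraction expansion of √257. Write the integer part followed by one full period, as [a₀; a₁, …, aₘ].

[16; 32]

a₀ = ⌊√257⌋ = 16.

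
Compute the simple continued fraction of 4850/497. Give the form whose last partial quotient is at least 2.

4850 = 9·497 + 377
497 = 1·377 + 120
377 = 3·120 + 17
120 = 7·17 + 1
17 = 17·1 + 0  (stop)
So 4850/497 = [9; 1, 3, 7, 17].

[9; 1, 3, 7, 17]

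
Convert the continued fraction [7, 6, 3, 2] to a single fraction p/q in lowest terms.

Fold from the inside: start with 2/1.
  3 + 1/2 = 7/2
  6 + 2/7 = 44/7
  7 + 7/44 = 315/44

315/44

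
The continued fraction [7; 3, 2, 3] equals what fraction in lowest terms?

Fold from the inside: start with 3/1.
  2 + 1/3 = 7/3
  3 + 3/7 = 24/7
  7 + 7/24 = 175/24

175/24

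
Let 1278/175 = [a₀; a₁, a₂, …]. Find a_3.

1278 = 7·175 + 53   →  a_0 = 7
175 = 3·53 + 16   →  a_1 = 3
53 = 3·16 + 5   →  a_2 = 3
16 = 3·5 + 1   →  a_3 = 3

3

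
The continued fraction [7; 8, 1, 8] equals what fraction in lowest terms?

Using pₖ = aₖpₖ₋₁ + pₖ₋₂ and qₖ = aₖqₖ₋₁ + qₖ₋₂:
  k=0: a=7, p=7, q=1
  k=1: a=8, p=57, q=8
  k=2: a=1, p=64, q=9
  k=3: a=8, p=569, q=80

569/80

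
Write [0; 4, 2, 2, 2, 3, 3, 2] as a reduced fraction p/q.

Using pₖ = aₖpₖ₋₁ + pₖ₋₂ and qₖ = aₖqₖ₋₁ + qₖ₋₂:
  k=0: a=0, p=0, q=1
  k=1: a=4, p=1, q=4
  k=2: a=2, p=2, q=9
  k=3: a=2, p=5, q=22
  k=4: a=2, p=12, q=53
  k=5: a=3, p=41, q=181
  k=6: a=3, p=135, q=596
  k=7: a=2, p=311, q=1373

311/1373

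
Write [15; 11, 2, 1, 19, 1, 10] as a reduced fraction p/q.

Fold from the inside: start with 10/1.
  1 + 1/10 = 11/10
  19 + 10/11 = 219/11
  1 + 11/219 = 230/219
  2 + 219/230 = 679/230
  11 + 230/679 = 7699/679
  15 + 679/7699 = 116164/7699

116164/7699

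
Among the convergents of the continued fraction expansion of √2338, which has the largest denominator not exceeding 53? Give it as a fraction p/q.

√2338 = [48; 2, 1, 5, 48, 5, 1, 2, 96, …] (period length 8).
Convergents:
  p_0/q_0 = 48/1
  p_1/q_1 = 97/2
  p_2/q_2 = 145/3
  p_3/q_3 = 822/17
  p_4/q_4 = 39601/819
q_3 = 17 ≤ 53 < 819 = q_4, so the answer is 822/17.

822/17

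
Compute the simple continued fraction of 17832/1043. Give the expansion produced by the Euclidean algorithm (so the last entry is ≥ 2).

[17; 10, 3, 16, 2]

17832 = 17·1043 + 101
1043 = 10·101 + 33
101 = 3·33 + 2
33 = 16·2 + 1
2 = 2·1 + 0  (stop)
So 17832/1043 = [17; 10, 3, 16, 2].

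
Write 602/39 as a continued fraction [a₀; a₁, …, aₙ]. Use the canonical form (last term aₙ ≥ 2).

[15; 2, 3, 2, 2]

602 = 15*39 + 17
39 = 2*17 + 5
17 = 3*5 + 2
5 = 2*2 + 1
2 = 2*1 + 0  (stop)
So 602/39 = [15; 2, 3, 2, 2].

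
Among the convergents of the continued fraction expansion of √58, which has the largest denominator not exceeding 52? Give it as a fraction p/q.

99/13

√58 = [7; 1, 1, 1, 1, 1, 1, 14, …] (period length 7).
Convergents:
  p_0/q_0 = 7/1
  p_1/q_1 = 8/1
  p_2/q_2 = 15/2
  p_3/q_3 = 23/3
  p_4/q_4 = 38/5
  p_5/q_5 = 61/8
  p_6/q_6 = 99/13
  p_7/q_7 = 1447/190
q_6 = 13 ≤ 52 < 190 = q_7, so the answer is 99/13.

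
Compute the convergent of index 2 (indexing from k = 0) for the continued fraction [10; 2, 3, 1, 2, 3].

73/7

Using pₖ = aₖpₖ₋₁ + pₖ₋₂, qₖ = aₖqₖ₋₁ + qₖ₋₂ (with p₋₁=1, p₋₂=0, q₋₁=0, q₋₂=1):
  k=0: a=10, p=10, q=1
  k=1: a=2, p=21, q=2
  k=2: a=3, p=73, q=7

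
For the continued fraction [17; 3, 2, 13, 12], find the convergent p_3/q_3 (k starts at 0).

Using pₖ = aₖpₖ₋₁ + pₖ₋₂, qₖ = aₖqₖ₋₁ + qₖ₋₂ (with p₋₁=1, p₋₂=0, q₋₁=0, q₋₂=1):
  k=0: a=17, p=17, q=1
  k=1: a=3, p=52, q=3
  k=2: a=2, p=121, q=7
  k=3: a=13, p=1625, q=94

1625/94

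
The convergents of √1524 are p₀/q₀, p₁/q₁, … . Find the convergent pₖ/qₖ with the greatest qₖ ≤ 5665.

√1524 = [39; 26, 78, …] (period length 2).
Convergents:
  p_0/q_0 = 39/1
  p_1/q_1 = 1015/26
  p_2/q_2 = 79209/2029
  p_3/q_3 = 2060449/52780
q_2 = 2029 ≤ 5665 < 52780 = q_3, so the answer is 79209/2029.

79209/2029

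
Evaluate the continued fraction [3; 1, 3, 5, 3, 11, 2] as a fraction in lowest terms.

Fold from the inside: start with 2/1.
  11 + 1/2 = 23/2
  3 + 2/23 = 71/23
  5 + 23/71 = 378/71
  3 + 71/378 = 1205/378
  1 + 378/1205 = 1583/1205
  3 + 1205/1583 = 5954/1583

5954/1583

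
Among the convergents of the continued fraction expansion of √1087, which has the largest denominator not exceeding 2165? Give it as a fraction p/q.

√1087 = [32; 1, 31, 1, 64, …] (period length 4).
Convergents:
  p_0/q_0 = 32/1
  p_1/q_1 = 33/1
  p_2/q_2 = 1055/32
  p_3/q_3 = 1088/33
  p_4/q_4 = 70687/2144
  p_5/q_5 = 71775/2177
q_4 = 2144 ≤ 2165 < 2177 = q_5, so the answer is 70687/2144.

70687/2144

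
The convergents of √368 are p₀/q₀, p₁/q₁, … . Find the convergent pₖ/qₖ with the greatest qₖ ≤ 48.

√368 = [19; 5, 2, 5, 38, …] (period length 4).
Convergents:
  p_0/q_0 = 19/1
  p_1/q_1 = 96/5
  p_2/q_2 = 211/11
  p_3/q_3 = 1151/60
q_2 = 11 ≤ 48 < 60 = q_3, so the answer is 211/11.

211/11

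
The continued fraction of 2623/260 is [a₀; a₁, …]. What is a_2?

2623 = 10·260 + 23   →  a_0 = 10
260 = 11·23 + 7   →  a_1 = 11
23 = 3·7 + 2   →  a_2 = 3

3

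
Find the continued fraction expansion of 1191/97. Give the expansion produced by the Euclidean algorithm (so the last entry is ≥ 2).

[12; 3, 1, 1, 2, 5]

1191 = 12*97 + 27
97 = 3*27 + 16
27 = 1*16 + 11
16 = 1*11 + 5
11 = 2*5 + 1
5 = 5*1 + 0  (stop)
So 1191/97 = [12; 3, 1, 1, 2, 5].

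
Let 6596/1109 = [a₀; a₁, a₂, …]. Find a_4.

6596 = 5·1109 + 1051   →  a_0 = 5
1109 = 1·1051 + 58   →  a_1 = 1
1051 = 18·58 + 7   →  a_2 = 18
58 = 8·7 + 2   →  a_3 = 8
7 = 3·2 + 1   →  a_4 = 3

3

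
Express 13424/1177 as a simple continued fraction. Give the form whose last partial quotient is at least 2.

[11; 2, 2, 7, 5, 6]

13424 = 11*1177 + 477
1177 = 2*477 + 223
477 = 2*223 + 31
223 = 7*31 + 6
31 = 5*6 + 1
6 = 6*1 + 0  (stop)
So 13424/1177 = [11; 2, 2, 7, 5, 6].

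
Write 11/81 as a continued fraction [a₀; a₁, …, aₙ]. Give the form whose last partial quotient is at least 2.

11 = 0*81 + 11
81 = 7*11 + 4
11 = 2*4 + 3
4 = 1*3 + 1
3 = 3*1 + 0  (stop)
So 11/81 = [0; 7, 2, 1, 3].

[0; 7, 2, 1, 3]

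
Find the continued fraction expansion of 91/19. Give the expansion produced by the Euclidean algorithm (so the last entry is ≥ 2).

[4; 1, 3, 1, 3]

91 = 4·19 + 15
19 = 1·15 + 4
15 = 3·4 + 3
4 = 1·3 + 1
3 = 3·1 + 0  (stop)
So 91/19 = [4; 1, 3, 1, 3].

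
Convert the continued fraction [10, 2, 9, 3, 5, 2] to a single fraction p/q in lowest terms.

Using pₖ = aₖpₖ₋₁ + pₖ₋₂ and qₖ = aₖqₖ₋₁ + qₖ₋₂:
  k=0: a=10, p=10, q=1
  k=1: a=2, p=21, q=2
  k=2: a=9, p=199, q=19
  k=3: a=3, p=618, q=59
  k=4: a=5, p=3289, q=314
  k=5: a=2, p=7196, q=687

7196/687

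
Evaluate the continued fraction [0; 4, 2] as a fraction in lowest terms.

2/9

Fold from the inside: start with 2/1.
  4 + 1/2 = 9/2
  0 + 2/9 = 2/9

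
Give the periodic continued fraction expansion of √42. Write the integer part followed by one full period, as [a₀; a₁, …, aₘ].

[6; 2, 12]

a₀ = ⌊√42⌋ = 6.
With m₀=0, d₀=1 and mₖ₊₁ = dₖaₖ − mₖ, dₖ₊₁ = (n − mₖ₊₁²)/dₖ, aₖ₊₁ = ⌊(a₀+mₖ₊₁)/dₖ₊₁⌋:
  k=1: m=6, d=6, a=2
  k=2: m=6, d=1, a=12
d=1 and a=2a₀=12 at k=2, so the next step gives (m, d) = (6, 6) again — its k=1 value — and the period has length 2.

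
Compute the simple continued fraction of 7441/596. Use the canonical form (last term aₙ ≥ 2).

[12; 2, 16, 18]

7441 = 12×596 + 289
596 = 2×289 + 18
289 = 16×18 + 1
18 = 18×1 + 0  (stop)
So 7441/596 = [12; 2, 16, 18].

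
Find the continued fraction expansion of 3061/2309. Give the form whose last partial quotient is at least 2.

3061 = 1*2309 + 752
2309 = 3*752 + 53
752 = 14*53 + 10
53 = 5*10 + 3
10 = 3*3 + 1
3 = 3*1 + 0  (stop)
So 3061/2309 = [1; 3, 14, 5, 3, 3].

[1; 3, 14, 5, 3, 3]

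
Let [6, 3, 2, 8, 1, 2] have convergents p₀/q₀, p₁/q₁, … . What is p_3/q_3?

Using pₖ = aₖpₖ₋₁ + pₖ₋₂, qₖ = aₖqₖ₋₁ + qₖ₋₂ (with p₋₁=1, p₋₂=0, q₋₁=0, q₋₂=1):
  k=0: a=6, p=6, q=1
  k=1: a=3, p=19, q=3
  k=2: a=2, p=44, q=7
  k=3: a=8, p=371, q=59

371/59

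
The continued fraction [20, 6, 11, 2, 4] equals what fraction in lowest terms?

Using pₖ = aₖpₖ₋₁ + pₖ₋₂ and qₖ = aₖqₖ₋₁ + qₖ₋₂:
  k=0: a=20, p=20, q=1
  k=1: a=6, p=121, q=6
  k=2: a=11, p=1351, q=67
  k=3: a=2, p=2823, q=140
  k=4: a=4, p=12643, q=627

12643/627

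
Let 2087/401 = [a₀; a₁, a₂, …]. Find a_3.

8

2087 = 5·401 + 82   →  a_0 = 5
401 = 4·82 + 73   →  a_1 = 4
82 = 1·73 + 9   →  a_2 = 1
73 = 8·9 + 1   →  a_3 = 8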